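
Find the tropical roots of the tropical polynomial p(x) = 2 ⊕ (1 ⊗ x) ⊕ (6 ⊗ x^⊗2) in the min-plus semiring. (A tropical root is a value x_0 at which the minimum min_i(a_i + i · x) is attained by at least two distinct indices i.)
Roots: {-5, 1}

Each tropical root is a break point of the lower envelope of the lines y = a_i + i · x (there are 3 lines, with slopes 0, 1, ..., 2). Only the lines that attain the minimum somewhere contribute to roots; other lines are dominated. Here the surviving (envelope) indices are i = 2, i = 1, i = 0.
Intersections between consecutive envelope lines give the roots: for adjacent envelope indices i < j the intersection is x = (a_i − a_j) / (j − i). Reading off the sorted break points: {-5, 1}.
Verification: at each break x_0, at least two indices attain the minimum of min_i(a_i + i · x_0).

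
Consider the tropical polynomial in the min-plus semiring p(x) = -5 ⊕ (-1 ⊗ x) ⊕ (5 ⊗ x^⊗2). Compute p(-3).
p(-3) = -5

A tropical monomial a ⊗ x^⊗i evaluates to a + i · x. Evaluating each term at x = -3:
  Term 0 contributes -5 + 0 · -3 = -5
  Term 1 contributes -1 + 1 · -3 = -4
  Term 2 contributes 5 + 2 · -3 = -1
p(-3) = ⊕ of these = min[-5, -4, -1] = -5.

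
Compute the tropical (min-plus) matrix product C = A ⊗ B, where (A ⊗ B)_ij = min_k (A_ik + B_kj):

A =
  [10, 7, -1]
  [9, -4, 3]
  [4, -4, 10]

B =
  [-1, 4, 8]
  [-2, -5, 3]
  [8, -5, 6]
A ⊗ B =
  [5, -6, 5]
  [-6, -9, -1]
  [-6, -9, -1]

Apply the min-plus product entry-by-entry:
  C[0][0] = min over k of (A[0][0] + B[0][0] = 10 + -1 = 9, A[0][1] + B[1][0] = 7 + -2 = 5, A[0][2] + B[2][0] = -1 + 8 = 7) = 5 (attained at k = 1)
  C[0][1] = min over k of (A[0][0] + B[0][1] = 10 + 4 = 14, A[0][1] + B[1][1] = 7 + -5 = 2, A[0][2] + B[2][1] = -1 + -5 = -6) = -6 (attained at k = 2)
  C[0][2] = min over k of (A[0][0] + B[0][2] = 10 + 8 = 18, A[0][1] + B[1][2] = 7 + 3 = 10, A[0][2] + B[2][2] = -1 + 6 = 5) = 5 (attained at k = 2)
  C[1][0] = min over k of (A[1][0] + B[0][0] = 9 + -1 = 8, A[1][1] + B[1][0] = -4 + -2 = -6, A[1][2] + B[2][0] = 3 + 8 = 11) = -6 (attained at k = 1)
  C[1][1] = min over k of (A[1][0] + B[0][1] = 9 + 4 = 13, A[1][1] + B[1][1] = -4 + -5 = -9, A[1][2] + B[2][1] = 3 + -5 = -2) = -9 (attained at k = 1)
  C[1][2] = min over k of (A[1][0] + B[0][2] = 9 + 8 = 17, A[1][1] + B[1][2] = -4 + 3 = -1, A[1][2] + B[2][2] = 3 + 6 = 9) = -1 (attained at k = 1)
  C[2][0] = min over k of (A[2][0] + B[0][0] = 4 + -1 = 3, A[2][1] + B[1][0] = -4 + -2 = -6, A[2][2] + B[2][0] = 10 + 8 = 18) = -6 (attained at k = 1)
  C[2][1] = min over k of (A[2][0] + B[0][1] = 4 + 4 = 8, A[2][1] + B[1][1] = -4 + -5 = -9, A[2][2] + B[2][1] = 10 + -5 = 5) = -9 (attained at k = 1)
  C[2][2] = min over k of (A[2][0] + B[0][2] = 4 + 8 = 12, A[2][1] + B[1][2] = -4 + 3 = -1, A[2][2] + B[2][2] = 10 + 6 = 16) = -1 (attained at k = 1)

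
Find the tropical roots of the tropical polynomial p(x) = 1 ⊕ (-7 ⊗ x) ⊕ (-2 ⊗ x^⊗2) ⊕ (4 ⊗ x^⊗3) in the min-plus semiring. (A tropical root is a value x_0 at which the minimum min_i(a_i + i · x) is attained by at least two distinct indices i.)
Roots: {-6, -5, 8}

Each tropical root is a break point of the lower envelope of the lines y = a_i + i · x (there are 4 lines, with slopes 0, 1, ..., 3). Only the lines that attain the minimum somewhere contribute to roots; other lines are dominated. Here the surviving (envelope) indices are i = 3, i = 2, i = 1, i = 0.
Intersections between consecutive envelope lines give the roots: for adjacent envelope indices i < j the intersection is x = (a_i − a_j) / (j − i). Reading off the sorted break points: {-6, -5, 8}.
Verification: at each break x_0, at least two indices attain the minimum of min_i(a_i + i · x_0).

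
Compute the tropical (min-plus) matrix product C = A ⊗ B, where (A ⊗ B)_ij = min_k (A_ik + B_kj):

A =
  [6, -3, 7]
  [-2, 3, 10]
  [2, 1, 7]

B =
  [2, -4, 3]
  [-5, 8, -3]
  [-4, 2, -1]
A ⊗ B =
  [-8, 2, -6]
  [-2, -6, 0]
  [-4, -2, -2]

Apply the min-plus product entry-by-entry:
  C[0][0] = min over k of (A[0][0] + B[0][0] = 6 + 2 = 8, A[0][1] + B[1][0] = -3 + -5 = -8, A[0][2] + B[2][0] = 7 + -4 = 3) = -8 (attained at k = 1)
  C[0][1] = min over k of (A[0][0] + B[0][1] = 6 + -4 = 2, A[0][1] + B[1][1] = -3 + 8 = 5, A[0][2] + B[2][1] = 7 + 2 = 9) = 2 (attained at k = 0)
  C[0][2] = min over k of (A[0][0] + B[0][2] = 6 + 3 = 9, A[0][1] + B[1][2] = -3 + -3 = -6, A[0][2] + B[2][2] = 7 + -1 = 6) = -6 (attained at k = 1)
  C[1][0] = min over k of (A[1][0] + B[0][0] = -2 + 2 = 0, A[1][1] + B[1][0] = 3 + -5 = -2, A[1][2] + B[2][0] = 10 + -4 = 6) = -2 (attained at k = 1)
  C[1][1] = min over k of (A[1][0] + B[0][1] = -2 + -4 = -6, A[1][1] + B[1][1] = 3 + 8 = 11, A[1][2] + B[2][1] = 10 + 2 = 12) = -6 (attained at k = 0)
  C[1][2] = min over k of (A[1][0] + B[0][2] = -2 + 3 = 1, A[1][1] + B[1][2] = 3 + -3 = 0, A[1][2] + B[2][2] = 10 + -1 = 9) = 0 (attained at k = 1)
  C[2][0] = min over k of (A[2][0] + B[0][0] = 2 + 2 = 4, A[2][1] + B[1][0] = 1 + -5 = -4, A[2][2] + B[2][0] = 7 + -4 = 3) = -4 (attained at k = 1)
  C[2][1] = min over k of (A[2][0] + B[0][1] = 2 + -4 = -2, A[2][1] + B[1][1] = 1 + 8 = 9, A[2][2] + B[2][1] = 7 + 2 = 9) = -2 (attained at k = 0)
  C[2][2] = min over k of (A[2][0] + B[0][2] = 2 + 3 = 5, A[2][1] + B[1][2] = 1 + -3 = -2, A[2][2] + B[2][2] = 7 + -1 = 6) = -2 (attained at k = 1)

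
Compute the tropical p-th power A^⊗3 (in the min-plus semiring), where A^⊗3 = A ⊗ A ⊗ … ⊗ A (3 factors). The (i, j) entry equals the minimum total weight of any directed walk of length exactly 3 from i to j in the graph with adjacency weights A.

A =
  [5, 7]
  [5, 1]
A^⊗3 =
  [13, 9]
  [7, 3]

Each entry (A^⊗3)_ij equals the minimum over all length-3 walks i = v_0 → v_1 → … → v_3 = j of Σ_t A[v_t][v_{t+1}]. For example, for (i, j) = (0, 1) we minimise over 4 possible intermediate vertex sequences; the minimum is 9, attained along the walk 0 → 1 → 1 → 1.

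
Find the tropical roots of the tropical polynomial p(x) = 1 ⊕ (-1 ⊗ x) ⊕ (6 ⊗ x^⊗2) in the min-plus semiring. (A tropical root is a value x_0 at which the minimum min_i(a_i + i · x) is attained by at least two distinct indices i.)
Roots: {-7, 2}

Each tropical root is a break point of the lower envelope of the lines y = a_i + i · x (there are 3 lines, with slopes 0, 1, ..., 2). Only the lines that attain the minimum somewhere contribute to roots; other lines are dominated. Here the surviving (envelope) indices are i = 2, i = 1, i = 0.
Intersections between consecutive envelope lines give the roots: for adjacent envelope indices i < j the intersection is x = (a_i − a_j) / (j − i). Reading off the sorted break points: {-7, 2}.
Verification: at each break x_0, at least two indices attain the minimum of min_i(a_i + i · x_0).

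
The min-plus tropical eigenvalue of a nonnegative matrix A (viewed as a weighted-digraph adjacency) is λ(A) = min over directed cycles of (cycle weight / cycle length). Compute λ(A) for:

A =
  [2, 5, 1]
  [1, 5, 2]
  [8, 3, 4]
λ(A) = 5/3

Enumerate directed cycles and compute their means (weight / length). Sample:
  cycle 0 → 0: weight = 2, length = 1, mean = 2/1 ≈ 2.000
  cycle 1 → 1: weight = 5, length = 1, mean = 5/1 ≈ 5.000
  cycle 2 → 2: weight = 4, length = 1, mean = 4/1 ≈ 4.000
  cycle 0 → 1 → 0: weight = 6, length = 2, mean = 6/2 ≈ 3.000
  cycle 0 → 2 → 0: weight = 9, length = 2, mean = 9/2 ≈ 4.500
  cycle 1 → 0 → 1: weight = 6, length = 2, mean = 6/2 ≈ 3.000
Minimum mean = 1.667, attained e.g. along the cycle 0 → 2 → 1 → 0 with weight 5 and length 3. So λ(A) = 5/3 = 5/3.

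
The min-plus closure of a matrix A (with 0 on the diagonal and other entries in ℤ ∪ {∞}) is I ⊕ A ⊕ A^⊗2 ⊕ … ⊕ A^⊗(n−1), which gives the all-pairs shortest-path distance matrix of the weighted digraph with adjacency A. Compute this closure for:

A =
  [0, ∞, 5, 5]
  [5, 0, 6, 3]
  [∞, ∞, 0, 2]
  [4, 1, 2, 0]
Closure =
  [0, 6, 5, 5]
  [5, 0, 5, 3]
  [6, 3, 0, 2]
  [4, 1, 2, 0]

This is the Floyd-Warshall all-pairs shortest-path computation. For each intermediate vertex k = 0, 1, …, 3, update dist[i][j] ← min(dist[i][j], dist[i][k] + dist[k][j]). The final matrix gives, for each (i, j), the minimum total weight of any directed path from i to j (possibly empty when i = j).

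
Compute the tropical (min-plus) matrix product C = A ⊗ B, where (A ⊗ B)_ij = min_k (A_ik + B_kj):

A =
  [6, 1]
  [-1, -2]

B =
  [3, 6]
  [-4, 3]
A ⊗ B =
  [-3, 4]
  [-6, 1]

Apply the min-plus product entry-by-entry:
  C[0][0] = min over k of (A[0][0] + B[0][0] = 6 + 3 = 9, A[0][1] + B[1][0] = 1 + -4 = -3) = -3 (attained at k = 1)
  C[0][1] = min over k of (A[0][0] + B[0][1] = 6 + 6 = 12, A[0][1] + B[1][1] = 1 + 3 = 4) = 4 (attained at k = 1)
  C[1][0] = min over k of (A[1][0] + B[0][0] = -1 + 3 = 2, A[1][1] + B[1][0] = -2 + -4 = -6) = -6 (attained at k = 1)
  C[1][1] = min over k of (A[1][0] + B[0][1] = -1 + 6 = 5, A[1][1] + B[1][1] = -2 + 3 = 1) = 1 (attained at k = 1)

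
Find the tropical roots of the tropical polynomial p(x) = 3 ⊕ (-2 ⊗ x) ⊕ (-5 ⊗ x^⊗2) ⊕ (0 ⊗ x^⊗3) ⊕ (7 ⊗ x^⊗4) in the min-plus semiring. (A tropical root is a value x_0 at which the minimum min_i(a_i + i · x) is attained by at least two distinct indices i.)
Roots: {-7, -5, 3, 5}

Each tropical root is a break point of the lower envelope of the lines y = a_i + i · x (there are 5 lines, with slopes 0, 1, ..., 4). Only the lines that attain the minimum somewhere contribute to roots; other lines are dominated. Here the surviving (envelope) indices are i = 4, i = 3, i = 2, i = 1, i = 0.
Intersections between consecutive envelope lines give the roots: for adjacent envelope indices i < j the intersection is x = (a_i − a_j) / (j − i). Reading off the sorted break points: {-7, -5, 3, 5}.
Verification: at each break x_0, at least two indices attain the minimum of min_i(a_i + i · x_0).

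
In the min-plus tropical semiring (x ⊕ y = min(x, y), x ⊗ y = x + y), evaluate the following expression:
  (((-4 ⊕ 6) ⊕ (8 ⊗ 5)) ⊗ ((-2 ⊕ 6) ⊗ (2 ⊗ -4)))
(((-4 ⊕ 6) ⊕ (8 ⊗ 5)) ⊗ ((-2 ⊕ 6) ⊗ (2 ⊗ -4))) = -8

Expand innermost to outermost. Recall ⊕ takes the minimum of its arguments and ⊗ takes their sum. Working out the expression (((-4 ⊕ 6) ⊕ (8 ⊗ 5)) ⊗ ((-2 ⊕ 6) ⊗ (2 ⊗ -4))) gives -8.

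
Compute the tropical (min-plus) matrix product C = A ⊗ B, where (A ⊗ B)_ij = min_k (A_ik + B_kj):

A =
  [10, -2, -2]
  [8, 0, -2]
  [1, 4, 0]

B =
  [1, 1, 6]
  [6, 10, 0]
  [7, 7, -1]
A ⊗ B =
  [4, 5, -3]
  [5, 5, -3]
  [2, 2, -1]

Apply the min-plus product entry-by-entry:
  C[0][0] = min over k of (A[0][0] + B[0][0] = 10 + 1 = 11, A[0][1] + B[1][0] = -2 + 6 = 4, A[0][2] + B[2][0] = -2 + 7 = 5) = 4 (attained at k = 1)
  C[0][1] = min over k of (A[0][0] + B[0][1] = 10 + 1 = 11, A[0][1] + B[1][1] = -2 + 10 = 8, A[0][2] + B[2][1] = -2 + 7 = 5) = 5 (attained at k = 2)
  C[0][2] = min over k of (A[0][0] + B[0][2] = 10 + 6 = 16, A[0][1] + B[1][2] = -2 + 0 = -2, A[0][2] + B[2][2] = -2 + -1 = -3) = -3 (attained at k = 2)
  C[1][0] = min over k of (A[1][0] + B[0][0] = 8 + 1 = 9, A[1][1] + B[1][0] = 0 + 6 = 6, A[1][2] + B[2][0] = -2 + 7 = 5) = 5 (attained at k = 2)
  C[1][1] = min over k of (A[1][0] + B[0][1] = 8 + 1 = 9, A[1][1] + B[1][1] = 0 + 10 = 10, A[1][2] + B[2][1] = -2 + 7 = 5) = 5 (attained at k = 2)
  C[1][2] = min over k of (A[1][0] + B[0][2] = 8 + 6 = 14, A[1][1] + B[1][2] = 0 + 0 = 0, A[1][2] + B[2][2] = -2 + -1 = -3) = -3 (attained at k = 2)
  C[2][0] = min over k of (A[2][0] + B[0][0] = 1 + 1 = 2, A[2][1] + B[1][0] = 4 + 6 = 10, A[2][2] + B[2][0] = 0 + 7 = 7) = 2 (attained at k = 0)
  C[2][1] = min over k of (A[2][0] + B[0][1] = 1 + 1 = 2, A[2][1] + B[1][1] = 4 + 10 = 14, A[2][2] + B[2][1] = 0 + 7 = 7) = 2 (attained at k = 0)
  C[2][2] = min over k of (A[2][0] + B[0][2] = 1 + 6 = 7, A[2][1] + B[1][2] = 4 + 0 = 4, A[2][2] + B[2][2] = 0 + -1 = -1) = -1 (attained at k = 2)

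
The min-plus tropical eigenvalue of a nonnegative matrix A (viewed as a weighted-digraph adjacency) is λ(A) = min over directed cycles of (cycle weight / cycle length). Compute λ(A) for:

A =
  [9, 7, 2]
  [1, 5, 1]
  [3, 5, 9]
λ(A) = 5/2

Enumerate directed cycles and compute their means (weight / length). Sample:
  cycle 0 → 0: weight = 9, length = 1, mean = 9/1 ≈ 9.000
  cycle 1 → 1: weight = 5, length = 1, mean = 5/1 ≈ 5.000
  cycle 2 → 2: weight = 9, length = 1, mean = 9/1 ≈ 9.000
  cycle 0 → 1 → 0: weight = 8, length = 2, mean = 8/2 ≈ 4.000
  cycle 0 → 2 → 0: weight = 5, length = 2, mean = 5/2 ≈ 2.500
  cycle 1 → 0 → 1: weight = 8, length = 2, mean = 8/2 ≈ 4.000
Minimum mean = 2.500, attained e.g. along the cycle 0 → 2 → 0 with weight 5 and length 2. So λ(A) = 5/2 = 5/2.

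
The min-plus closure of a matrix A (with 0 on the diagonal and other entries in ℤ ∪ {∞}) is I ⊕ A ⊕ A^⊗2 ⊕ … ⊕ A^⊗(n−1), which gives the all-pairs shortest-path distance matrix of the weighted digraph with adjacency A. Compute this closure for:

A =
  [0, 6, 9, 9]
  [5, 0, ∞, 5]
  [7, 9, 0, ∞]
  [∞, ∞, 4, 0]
Closure =
  [0, 6, 9, 9]
  [5, 0, 9, 5]
  [7, 9, 0, 14]
  [11, 13, 4, 0]

This is the Floyd-Warshall all-pairs shortest-path computation. For each intermediate vertex k = 0, 1, …, 3, update dist[i][j] ← min(dist[i][j], dist[i][k] + dist[k][j]). The final matrix gives, for each (i, j), the minimum total weight of any directed path from i to j (possibly empty when i = j).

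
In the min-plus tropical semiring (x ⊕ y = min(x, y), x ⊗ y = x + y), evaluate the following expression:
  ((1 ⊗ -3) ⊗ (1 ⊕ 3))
((1 ⊗ -3) ⊗ (1 ⊕ 3)) = -1

Expand innermost to outermost. Recall ⊕ takes the minimum of its arguments and ⊗ takes their sum. Working out the expression ((1 ⊗ -3) ⊗ (1 ⊕ 3)) gives -1.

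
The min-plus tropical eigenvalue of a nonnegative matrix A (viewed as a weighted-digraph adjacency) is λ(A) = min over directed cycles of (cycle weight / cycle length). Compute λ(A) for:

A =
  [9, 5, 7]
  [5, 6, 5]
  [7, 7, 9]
λ(A) = 5

Enumerate directed cycles and compute their means (weight / length). Sample:
  cycle 0 → 0: weight = 9, length = 1, mean = 9/1 ≈ 9.000
  cycle 1 → 1: weight = 6, length = 1, mean = 6/1 ≈ 6.000
  cycle 2 → 2: weight = 9, length = 1, mean = 9/1 ≈ 9.000
  cycle 0 → 1 → 0: weight = 10, length = 2, mean = 10/2 ≈ 5.000
  cycle 0 → 2 → 0: weight = 14, length = 2, mean = 14/2 ≈ 7.000
  cycle 1 → 0 → 1: weight = 10, length = 2, mean = 10/2 ≈ 5.000
Minimum mean = 5.000, attained e.g. along the cycle 0 → 1 → 0 with weight 10 and length 2. So λ(A) = 10/2 = 5.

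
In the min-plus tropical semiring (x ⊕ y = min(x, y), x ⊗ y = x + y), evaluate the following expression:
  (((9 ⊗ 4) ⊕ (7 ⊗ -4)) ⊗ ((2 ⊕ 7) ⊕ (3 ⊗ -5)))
(((9 ⊗ 4) ⊕ (7 ⊗ -4)) ⊗ ((2 ⊕ 7) ⊕ (3 ⊗ -5))) = 1

Expand innermost to outermost. Recall ⊕ takes the minimum of its arguments and ⊗ takes their sum. Working out the expression (((9 ⊗ 4) ⊕ (7 ⊗ -4)) ⊗ ((2 ⊕ 7) ⊕ (3 ⊗ -5))) gives 1.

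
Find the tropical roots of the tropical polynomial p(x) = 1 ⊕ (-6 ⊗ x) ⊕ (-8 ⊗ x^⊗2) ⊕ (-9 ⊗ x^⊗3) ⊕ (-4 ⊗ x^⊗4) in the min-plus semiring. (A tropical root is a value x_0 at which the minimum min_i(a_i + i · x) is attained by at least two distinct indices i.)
Roots: {-5, 1, 2, 7}

Each tropical root is a break point of the lower envelope of the lines y = a_i + i · x (there are 5 lines, with slopes 0, 1, ..., 4). Only the lines that attain the minimum somewhere contribute to roots; other lines are dominated. Here the surviving (envelope) indices are i = 4, i = 3, i = 2, i = 1, i = 0.
Intersections between consecutive envelope lines give the roots: for adjacent envelope indices i < j the intersection is x = (a_i − a_j) / (j − i). Reading off the sorted break points: {-5, 1, 2, 7}.
Verification: at each break x_0, at least two indices attain the minimum of min_i(a_i + i · x_0).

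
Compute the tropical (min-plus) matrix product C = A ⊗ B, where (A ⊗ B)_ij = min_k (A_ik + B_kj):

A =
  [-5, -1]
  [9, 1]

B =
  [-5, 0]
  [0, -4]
A ⊗ B =
  [-10, -5]
  [1, -3]

Apply the min-plus product entry-by-entry:
  C[0][0] = min over k of (A[0][0] + B[0][0] = -5 + -5 = -10, A[0][1] + B[1][0] = -1 + 0 = -1) = -10 (attained at k = 0)
  C[0][1] = min over k of (A[0][0] + B[0][1] = -5 + 0 = -5, A[0][1] + B[1][1] = -1 + -4 = -5) = -5 (attained at k = 0)
  C[1][0] = min over k of (A[1][0] + B[0][0] = 9 + -5 = 4, A[1][1] + B[1][0] = 1 + 0 = 1) = 1 (attained at k = 1)
  C[1][1] = min over k of (A[1][0] + B[0][1] = 9 + 0 = 9, A[1][1] + B[1][1] = 1 + -4 = -3) = -3 (attained at k = 1)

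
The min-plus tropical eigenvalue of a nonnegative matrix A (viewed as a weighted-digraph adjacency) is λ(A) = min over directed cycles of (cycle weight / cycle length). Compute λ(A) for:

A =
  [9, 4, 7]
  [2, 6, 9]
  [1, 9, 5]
λ(A) = 3

Enumerate directed cycles and compute their means (weight / length). Sample:
  cycle 0 → 0: weight = 9, length = 1, mean = 9/1 ≈ 9.000
  cycle 1 → 1: weight = 6, length = 1, mean = 6/1 ≈ 6.000
  cycle 2 → 2: weight = 5, length = 1, mean = 5/1 ≈ 5.000
  cycle 0 → 1 → 0: weight = 6, length = 2, mean = 6/2 ≈ 3.000
  cycle 0 → 2 → 0: weight = 8, length = 2, mean = 8/2 ≈ 4.000
  cycle 1 → 0 → 1: weight = 6, length = 2, mean = 6/2 ≈ 3.000
Minimum mean = 3.000, attained e.g. along the cycle 0 → 1 → 0 with weight 6 and length 2. So λ(A) = 6/2 = 3.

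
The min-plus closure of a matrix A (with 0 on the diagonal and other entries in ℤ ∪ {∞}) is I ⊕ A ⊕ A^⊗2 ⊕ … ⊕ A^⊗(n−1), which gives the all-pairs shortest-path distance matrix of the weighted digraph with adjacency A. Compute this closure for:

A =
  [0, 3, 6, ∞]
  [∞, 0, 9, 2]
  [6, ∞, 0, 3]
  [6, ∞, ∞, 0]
Closure =
  [0, 3, 6, 5]
  [8, 0, 9, 2]
  [6, 9, 0, 3]
  [6, 9, 12, 0]

This is the Floyd-Warshall all-pairs shortest-path computation. For each intermediate vertex k = 0, 1, …, 3, update dist[i][j] ← min(dist[i][j], dist[i][k] + dist[k][j]). The final matrix gives, for each (i, j), the minimum total weight of any directed path from i to j (possibly empty when i = j).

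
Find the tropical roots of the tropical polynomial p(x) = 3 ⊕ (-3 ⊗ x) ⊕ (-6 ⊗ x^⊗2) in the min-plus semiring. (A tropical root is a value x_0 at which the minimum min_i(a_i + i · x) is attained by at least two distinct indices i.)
Roots: {3, 6}

Each tropical root is a break point of the lower envelope of the lines y = a_i + i · x (there are 3 lines, with slopes 0, 1, ..., 2). Only the lines that attain the minimum somewhere contribute to roots; other lines are dominated. Here the surviving (envelope) indices are i = 2, i = 1, i = 0.
Intersections between consecutive envelope lines give the roots: for adjacent envelope indices i < j the intersection is x = (a_i − a_j) / (j − i). Reading off the sorted break points: {3, 6}.
Verification: at each break x_0, at least two indices attain the minimum of min_i(a_i + i · x_0).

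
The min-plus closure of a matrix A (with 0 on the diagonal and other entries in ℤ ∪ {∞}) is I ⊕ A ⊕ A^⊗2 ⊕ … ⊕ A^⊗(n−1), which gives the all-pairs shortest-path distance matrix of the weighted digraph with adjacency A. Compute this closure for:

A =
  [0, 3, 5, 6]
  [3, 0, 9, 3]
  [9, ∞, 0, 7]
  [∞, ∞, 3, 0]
Closure =
  [0, 3, 5, 6]
  [3, 0, 6, 3]
  [9, 12, 0, 7]
  [12, 15, 3, 0]

This is the Floyd-Warshall all-pairs shortest-path computation. For each intermediate vertex k = 0, 1, …, 3, update dist[i][j] ← min(dist[i][j], dist[i][k] + dist[k][j]). The final matrix gives, for each (i, j), the minimum total weight of any directed path from i to j (possibly empty when i = j).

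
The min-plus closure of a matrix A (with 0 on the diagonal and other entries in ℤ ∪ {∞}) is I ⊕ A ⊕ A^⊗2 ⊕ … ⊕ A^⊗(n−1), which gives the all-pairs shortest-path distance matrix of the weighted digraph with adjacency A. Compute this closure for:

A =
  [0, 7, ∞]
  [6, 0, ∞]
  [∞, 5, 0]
Closure =
  [0, 7, ∞]
  [6, 0, ∞]
  [11, 5, 0]

This is the Floyd-Warshall all-pairs shortest-path computation. For each intermediate vertex k = 0, 1, …, 2, update dist[i][j] ← min(dist[i][j], dist[i][k] + dist[k][j]). The final matrix gives, for each (i, j), the minimum total weight of any directed path from i to j (possibly empty when i = j).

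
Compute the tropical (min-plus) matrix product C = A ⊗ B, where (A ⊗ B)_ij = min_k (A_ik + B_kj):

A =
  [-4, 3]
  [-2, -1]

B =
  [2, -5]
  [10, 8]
A ⊗ B =
  [-2, -9]
  [0, -7]

Apply the min-plus product entry-by-entry:
  C[0][0] = min over k of (A[0][0] + B[0][0] = -4 + 2 = -2, A[0][1] + B[1][0] = 3 + 10 = 13) = -2 (attained at k = 0)
  C[0][1] = min over k of (A[0][0] + B[0][1] = -4 + -5 = -9, A[0][1] + B[1][1] = 3 + 8 = 11) = -9 (attained at k = 0)
  C[1][0] = min over k of (A[1][0] + B[0][0] = -2 + 2 = 0, A[1][1] + B[1][0] = -1 + 10 = 9) = 0 (attained at k = 0)
  C[1][1] = min over k of (A[1][0] + B[0][1] = -2 + -5 = -7, A[1][1] + B[1][1] = -1 + 8 = 7) = -7 (attained at k = 0)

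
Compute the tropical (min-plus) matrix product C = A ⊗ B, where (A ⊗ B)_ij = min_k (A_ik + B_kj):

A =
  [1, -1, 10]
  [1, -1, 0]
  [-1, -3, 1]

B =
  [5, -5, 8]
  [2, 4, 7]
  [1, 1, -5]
A ⊗ B =
  [1, -4, 5]
  [1, -4, -5]
  [-1, -6, -4]

Apply the min-plus product entry-by-entry:
  C[0][0] = min over k of (A[0][0] + B[0][0] = 1 + 5 = 6, A[0][1] + B[1][0] = -1 + 2 = 1, A[0][2] + B[2][0] = 10 + 1 = 11) = 1 (attained at k = 1)
  C[0][1] = min over k of (A[0][0] + B[0][1] = 1 + -5 = -4, A[0][1] + B[1][1] = -1 + 4 = 3, A[0][2] + B[2][1] = 10 + 1 = 11) = -4 (attained at k = 0)
  C[0][2] = min over k of (A[0][0] + B[0][2] = 1 + 8 = 9, A[0][1] + B[1][2] = -1 + 7 = 6, A[0][2] + B[2][2] = 10 + -5 = 5) = 5 (attained at k = 2)
  C[1][0] = min over k of (A[1][0] + B[0][0] = 1 + 5 = 6, A[1][1] + B[1][0] = -1 + 2 = 1, A[1][2] + B[2][0] = 0 + 1 = 1) = 1 (attained at k = 1)
  C[1][1] = min over k of (A[1][0] + B[0][1] = 1 + -5 = -4, A[1][1] + B[1][1] = -1 + 4 = 3, A[1][2] + B[2][1] = 0 + 1 = 1) = -4 (attained at k = 0)
  C[1][2] = min over k of (A[1][0] + B[0][2] = 1 + 8 = 9, A[1][1] + B[1][2] = -1 + 7 = 6, A[1][2] + B[2][2] = 0 + -5 = -5) = -5 (attained at k = 2)
  C[2][0] = min over k of (A[2][0] + B[0][0] = -1 + 5 = 4, A[2][1] + B[1][0] = -3 + 2 = -1, A[2][2] + B[2][0] = 1 + 1 = 2) = -1 (attained at k = 1)
  C[2][1] = min over k of (A[2][0] + B[0][1] = -1 + -5 = -6, A[2][1] + B[1][1] = -3 + 4 = 1, A[2][2] + B[2][1] = 1 + 1 = 2) = -6 (attained at k = 0)
  C[2][2] = min over k of (A[2][0] + B[0][2] = -1 + 8 = 7, A[2][1] + B[1][2] = -3 + 7 = 4, A[2][2] + B[2][2] = 1 + -5 = -4) = -4 (attained at k = 2)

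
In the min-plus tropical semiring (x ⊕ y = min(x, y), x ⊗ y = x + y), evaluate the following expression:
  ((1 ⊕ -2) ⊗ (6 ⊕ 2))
((1 ⊕ -2) ⊗ (6 ⊕ 2)) = 0

Expand innermost to outermost. Recall ⊕ takes the minimum of its arguments and ⊗ takes their sum. Working out the expression ((1 ⊕ -2) ⊗ (6 ⊕ 2)) gives 0.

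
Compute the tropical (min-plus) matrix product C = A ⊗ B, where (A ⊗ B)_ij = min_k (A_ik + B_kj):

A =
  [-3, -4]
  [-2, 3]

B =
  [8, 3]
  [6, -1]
A ⊗ B =
  [2, -5]
  [6, 1]

Apply the min-plus product entry-by-entry:
  C[0][0] = min over k of (A[0][0] + B[0][0] = -3 + 8 = 5, A[0][1] + B[1][0] = -4 + 6 = 2) = 2 (attained at k = 1)
  C[0][1] = min over k of (A[0][0] + B[0][1] = -3 + 3 = 0, A[0][1] + B[1][1] = -4 + -1 = -5) = -5 (attained at k = 1)
  C[1][0] = min over k of (A[1][0] + B[0][0] = -2 + 8 = 6, A[1][1] + B[1][0] = 3 + 6 = 9) = 6 (attained at k = 0)
  C[1][1] = min over k of (A[1][0] + B[0][1] = -2 + 3 = 1, A[1][1] + B[1][1] = 3 + -1 = 2) = 1 (attained at k = 0)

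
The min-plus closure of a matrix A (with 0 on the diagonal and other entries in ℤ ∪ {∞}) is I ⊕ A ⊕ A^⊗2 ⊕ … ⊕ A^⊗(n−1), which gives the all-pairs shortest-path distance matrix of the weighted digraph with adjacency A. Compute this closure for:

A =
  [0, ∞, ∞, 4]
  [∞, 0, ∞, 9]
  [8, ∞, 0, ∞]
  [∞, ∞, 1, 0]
Closure =
  [0, ∞, 5, 4]
  [18, 0, 10, 9]
  [8, ∞, 0, 12]
  [9, ∞, 1, 0]

This is the Floyd-Warshall all-pairs shortest-path computation. For each intermediate vertex k = 0, 1, …, 3, update dist[i][j] ← min(dist[i][j], dist[i][k] + dist[k][j]). The final matrix gives, for each (i, j), the minimum total weight of any directed path from i to j (possibly empty when i = j).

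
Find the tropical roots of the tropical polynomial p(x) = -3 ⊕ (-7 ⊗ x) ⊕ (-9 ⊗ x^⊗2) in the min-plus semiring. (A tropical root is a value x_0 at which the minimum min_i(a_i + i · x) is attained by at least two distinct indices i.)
Roots: {2, 4}

Each tropical root is a break point of the lower envelope of the lines y = a_i + i · x (there are 3 lines, with slopes 0, 1, ..., 2). Only the lines that attain the minimum somewhere contribute to roots; other lines are dominated. Here the surviving (envelope) indices are i = 2, i = 1, i = 0.
Intersections between consecutive envelope lines give the roots: for adjacent envelope indices i < j the intersection is x = (a_i − a_j) / (j − i). Reading off the sorted break points: {2, 4}.
Verification: at each break x_0, at least two indices attain the minimum of min_i(a_i + i · x_0).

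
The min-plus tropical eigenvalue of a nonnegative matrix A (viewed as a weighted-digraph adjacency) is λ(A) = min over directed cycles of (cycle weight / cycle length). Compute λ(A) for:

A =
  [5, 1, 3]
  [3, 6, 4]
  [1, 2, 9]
λ(A) = 2

Enumerate directed cycles and compute their means (weight / length). Sample:
  cycle 0 → 0: weight = 5, length = 1, mean = 5/1 ≈ 5.000
  cycle 1 → 1: weight = 6, length = 1, mean = 6/1 ≈ 6.000
  cycle 2 → 2: weight = 9, length = 1, mean = 9/1 ≈ 9.000
  cycle 0 → 1 → 0: weight = 4, length = 2, mean = 4/2 ≈ 2.000
  cycle 0 → 2 → 0: weight = 4, length = 2, mean = 4/2 ≈ 2.000
  cycle 1 → 0 → 1: weight = 4, length = 2, mean = 4/2 ≈ 2.000
Minimum mean = 2.000, attained e.g. along the cycle 0 → 1 → 0 with weight 4 and length 2. So λ(A) = 4/2 = 2.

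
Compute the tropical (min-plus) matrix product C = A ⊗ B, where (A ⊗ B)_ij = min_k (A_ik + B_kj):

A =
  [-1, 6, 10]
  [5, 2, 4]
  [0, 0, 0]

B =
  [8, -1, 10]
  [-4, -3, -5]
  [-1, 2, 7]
A ⊗ B =
  [2, -2, 1]
  [-2, -1, -3]
  [-4, -3, -5]

Apply the min-plus product entry-by-entry:
  C[0][0] = min over k of (A[0][0] + B[0][0] = -1 + 8 = 7, A[0][1] + B[1][0] = 6 + -4 = 2, A[0][2] + B[2][0] = 10 + -1 = 9) = 2 (attained at k = 1)
  C[0][1] = min over k of (A[0][0] + B[0][1] = -1 + -1 = -2, A[0][1] + B[1][1] = 6 + -3 = 3, A[0][2] + B[2][1] = 10 + 2 = 12) = -2 (attained at k = 0)
  C[0][2] = min over k of (A[0][0] + B[0][2] = -1 + 10 = 9, A[0][1] + B[1][2] = 6 + -5 = 1, A[0][2] + B[2][2] = 10 + 7 = 17) = 1 (attained at k = 1)
  C[1][0] = min over k of (A[1][0] + B[0][0] = 5 + 8 = 13, A[1][1] + B[1][0] = 2 + -4 = -2, A[1][2] + B[2][0] = 4 + -1 = 3) = -2 (attained at k = 1)
  C[1][1] = min over k of (A[1][0] + B[0][1] = 5 + -1 = 4, A[1][1] + B[1][1] = 2 + -3 = -1, A[1][2] + B[2][1] = 4 + 2 = 6) = -1 (attained at k = 1)
  C[1][2] = min over k of (A[1][0] + B[0][2] = 5 + 10 = 15, A[1][1] + B[1][2] = 2 + -5 = -3, A[1][2] + B[2][2] = 4 + 7 = 11) = -3 (attained at k = 1)
  C[2][0] = min over k of (A[2][0] + B[0][0] = 0 + 8 = 8, A[2][1] + B[1][0] = 0 + -4 = -4, A[2][2] + B[2][0] = 0 + -1 = -1) = -4 (attained at k = 1)
  C[2][1] = min over k of (A[2][0] + B[0][1] = 0 + -1 = -1, A[2][1] + B[1][1] = 0 + -3 = -3, A[2][2] + B[2][1] = 0 + 2 = 2) = -3 (attained at k = 1)
  C[2][2] = min over k of (A[2][0] + B[0][2] = 0 + 10 = 10, A[2][1] + B[1][2] = 0 + -5 = -5, A[2][2] + B[2][2] = 0 + 7 = 7) = -5 (attained at k = 1)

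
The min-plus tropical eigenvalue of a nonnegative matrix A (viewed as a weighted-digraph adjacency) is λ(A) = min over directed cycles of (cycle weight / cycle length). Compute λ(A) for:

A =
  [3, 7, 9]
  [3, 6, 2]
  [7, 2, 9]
λ(A) = 2

Enumerate directed cycles and compute their means (weight / length). Sample:
  cycle 0 → 0: weight = 3, length = 1, mean = 3/1 ≈ 3.000
  cycle 1 → 1: weight = 6, length = 1, mean = 6/1 ≈ 6.000
  cycle 2 → 2: weight = 9, length = 1, mean = 9/1 ≈ 9.000
  cycle 0 → 1 → 0: weight = 10, length = 2, mean = 10/2 ≈ 5.000
  cycle 0 → 2 → 0: weight = 16, length = 2, mean = 16/2 ≈ 8.000
  cycle 1 → 0 → 1: weight = 10, length = 2, mean = 10/2 ≈ 5.000
Minimum mean = 2.000, attained e.g. along the cycle 1 → 2 → 1 with weight 4 and length 2. So λ(A) = 4/2 = 2.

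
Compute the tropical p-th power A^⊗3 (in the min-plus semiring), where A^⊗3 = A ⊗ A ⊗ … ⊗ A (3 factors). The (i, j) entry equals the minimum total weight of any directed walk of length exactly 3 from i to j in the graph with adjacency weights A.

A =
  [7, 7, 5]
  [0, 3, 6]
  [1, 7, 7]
A^⊗3 =
  [10, 13, 11]
  [6, 9, 8]
  [7, 11, 12]

Each entry (A^⊗3)_ij equals the minimum over all length-3 walks i = v_0 → v_1 → … → v_3 = j of Σ_t A[v_t][v_{t+1}]. For example, for (i, j) = (0, 2) we minimise over 9 possible intermediate vertex sequences; the minimum is 11, attained along the walk 0 → 2 → 0 → 2.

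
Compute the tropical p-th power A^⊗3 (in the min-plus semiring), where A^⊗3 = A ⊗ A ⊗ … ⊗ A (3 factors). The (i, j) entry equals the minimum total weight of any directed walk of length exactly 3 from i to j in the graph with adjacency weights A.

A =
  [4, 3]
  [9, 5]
A^⊗3 =
  [12, 11]
  [17, 15]

Each entry (A^⊗3)_ij equals the minimum over all length-3 walks i = v_0 → v_1 → … → v_3 = j of Σ_t A[v_t][v_{t+1}]. For example, for (i, j) = (0, 1) we minimise over 4 possible intermediate vertex sequences; the minimum is 11, attained along the walk 0 → 0 → 0 → 1.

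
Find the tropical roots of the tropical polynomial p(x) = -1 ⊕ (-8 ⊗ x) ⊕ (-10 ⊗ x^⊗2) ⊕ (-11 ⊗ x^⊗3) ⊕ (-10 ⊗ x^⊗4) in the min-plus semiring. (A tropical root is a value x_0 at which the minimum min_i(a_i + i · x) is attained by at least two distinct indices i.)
Roots: {-1, 1, 2, 7}

Each tropical root is a break point of the lower envelope of the lines y = a_i + i · x (there are 5 lines, with slopes 0, 1, ..., 4). Only the lines that attain the minimum somewhere contribute to roots; other lines are dominated. Here the surviving (envelope) indices are i = 4, i = 3, i = 2, i = 1, i = 0.
Intersections between consecutive envelope lines give the roots: for adjacent envelope indices i < j the intersection is x = (a_i − a_j) / (j − i). Reading off the sorted break points: {-1, 1, 2, 7}.
Verification: at each break x_0, at least two indices attain the minimum of min_i(a_i + i · x_0).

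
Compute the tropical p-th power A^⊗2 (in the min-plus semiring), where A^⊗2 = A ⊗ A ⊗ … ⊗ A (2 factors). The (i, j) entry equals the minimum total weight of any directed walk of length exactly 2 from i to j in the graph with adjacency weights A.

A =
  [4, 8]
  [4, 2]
A^⊗2 =
  [8, 10]
  [6, 4]

Each entry (A^⊗2)_ij equals the minimum over all length-2 walks i = v_0 → v_1 → … → v_2 = j of Σ_t A[v_t][v_{t+1}]. For example, for (i, j) = (0, 1) we minimise over 2 possible intermediate vertex sequences; the minimum is 10, attained along the walk 0 → 1 → 1.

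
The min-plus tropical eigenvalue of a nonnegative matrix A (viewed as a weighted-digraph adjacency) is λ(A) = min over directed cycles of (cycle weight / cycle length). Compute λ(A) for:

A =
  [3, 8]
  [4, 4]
λ(A) = 3

Enumerate directed cycles and compute their means (weight / length). Sample:
  cycle 0 → 0: weight = 3, length = 1, mean = 3/1 ≈ 3.000
  cycle 1 → 1: weight = 4, length = 1, mean = 4/1 ≈ 4.000
  cycle 0 → 1 → 0: weight = 12, length = 2, mean = 12/2 ≈ 6.000
  cycle 1 → 0 → 1: weight = 12, length = 2, mean = 12/2 ≈ 6.000
Minimum mean = 3.000, attained e.g. along the cycle 0 → 0 with weight 3 and length 1. So λ(A) = 3/1 = 3.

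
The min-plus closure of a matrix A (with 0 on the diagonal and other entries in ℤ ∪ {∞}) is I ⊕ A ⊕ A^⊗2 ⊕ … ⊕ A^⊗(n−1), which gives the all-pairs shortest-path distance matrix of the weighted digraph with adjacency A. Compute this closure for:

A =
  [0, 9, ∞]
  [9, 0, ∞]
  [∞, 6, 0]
Closure =
  [0, 9, ∞]
  [9, 0, ∞]
  [15, 6, 0]

This is the Floyd-Warshall all-pairs shortest-path computation. For each intermediate vertex k = 0, 1, …, 2, update dist[i][j] ← min(dist[i][j], dist[i][k] + dist[k][j]). The final matrix gives, for each (i, j), the minimum total weight of any directed path from i to j (possibly empty when i = j).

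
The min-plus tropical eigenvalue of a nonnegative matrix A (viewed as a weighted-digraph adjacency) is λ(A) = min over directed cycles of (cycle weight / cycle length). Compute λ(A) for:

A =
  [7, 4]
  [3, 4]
λ(A) = 7/2

Enumerate directed cycles and compute their means (weight / length). Sample:
  cycle 0 → 0: weight = 7, length = 1, mean = 7/1 ≈ 7.000
  cycle 1 → 1: weight = 4, length = 1, mean = 4/1 ≈ 4.000
  cycle 0 → 1 → 0: weight = 7, length = 2, mean = 7/2 ≈ 3.500
  cycle 1 → 0 → 1: weight = 7, length = 2, mean = 7/2 ≈ 3.500
Minimum mean = 3.500, attained e.g. along the cycle 0 → 1 → 0 with weight 7 and length 2. So λ(A) = 7/2 = 7/2.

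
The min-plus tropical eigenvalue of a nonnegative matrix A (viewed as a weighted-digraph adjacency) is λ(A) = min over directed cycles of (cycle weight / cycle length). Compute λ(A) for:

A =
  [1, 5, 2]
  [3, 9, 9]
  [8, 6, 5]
λ(A) = 1

Enumerate directed cycles and compute their means (weight / length). Sample:
  cycle 0 → 0: weight = 1, length = 1, mean = 1/1 ≈ 1.000
  cycle 1 → 1: weight = 9, length = 1, mean = 9/1 ≈ 9.000
  cycle 2 → 2: weight = 5, length = 1, mean = 5/1 ≈ 5.000
  cycle 0 → 1 → 0: weight = 8, length = 2, mean = 8/2 ≈ 4.000
  cycle 0 → 2 → 0: weight = 10, length = 2, mean = 10/2 ≈ 5.000
  cycle 1 → 0 → 1: weight = 8, length = 2, mean = 8/2 ≈ 4.000
Minimum mean = 1.000, attained e.g. along the cycle 0 → 0 with weight 1 and length 1. So λ(A) = 1/1 = 1.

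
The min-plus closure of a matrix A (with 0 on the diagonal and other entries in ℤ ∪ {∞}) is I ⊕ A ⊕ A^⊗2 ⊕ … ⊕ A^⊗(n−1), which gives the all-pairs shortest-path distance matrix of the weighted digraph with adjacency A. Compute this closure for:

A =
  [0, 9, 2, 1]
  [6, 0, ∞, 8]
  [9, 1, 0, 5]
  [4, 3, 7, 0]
Closure =
  [0, 3, 2, 1]
  [6, 0, 8, 7]
  [7, 1, 0, 5]
  [4, 3, 6, 0]

This is the Floyd-Warshall all-pairs shortest-path computation. For each intermediate vertex k = 0, 1, …, 3, update dist[i][j] ← min(dist[i][j], dist[i][k] + dist[k][j]). The final matrix gives, for each (i, j), the minimum total weight of any directed path from i to j (possibly empty when i = j).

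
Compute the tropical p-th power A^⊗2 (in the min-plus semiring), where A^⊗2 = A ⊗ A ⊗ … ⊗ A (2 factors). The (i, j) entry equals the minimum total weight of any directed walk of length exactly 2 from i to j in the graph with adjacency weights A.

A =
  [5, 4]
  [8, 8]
A^⊗2 =
  [10, 9]
  [13, 12]

Each entry (A^⊗2)_ij equals the minimum over all length-2 walks i = v_0 → v_1 → … → v_2 = j of Σ_t A[v_t][v_{t+1}]. For example, for (i, j) = (0, 1) we minimise over 2 possible intermediate vertex sequences; the minimum is 9, attained along the walk 0 → 0 → 1.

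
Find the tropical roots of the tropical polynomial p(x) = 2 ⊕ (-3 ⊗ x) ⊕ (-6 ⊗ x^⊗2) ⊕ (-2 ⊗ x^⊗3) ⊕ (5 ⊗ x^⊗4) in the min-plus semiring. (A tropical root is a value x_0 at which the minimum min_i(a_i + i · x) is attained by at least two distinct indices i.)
Roots: {-7, -4, 3, 5}

Each tropical root is a break point of the lower envelope of the lines y = a_i + i · x (there are 5 lines, with slopes 0, 1, ..., 4). Only the lines that attain the minimum somewhere contribute to roots; other lines are dominated. Here the surviving (envelope) indices are i = 4, i = 3, i = 2, i = 1, i = 0.
Intersections between consecutive envelope lines give the roots: for adjacent envelope indices i < j the intersection is x = (a_i − a_j) / (j − i). Reading off the sorted break points: {-7, -4, 3, 5}.
Verification: at each break x_0, at least two indices attain the minimum of min_i(a_i + i · x_0).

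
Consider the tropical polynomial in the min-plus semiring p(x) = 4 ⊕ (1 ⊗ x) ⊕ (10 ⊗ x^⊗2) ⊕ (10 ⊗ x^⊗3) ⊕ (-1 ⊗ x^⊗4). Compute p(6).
p(6) = 4

A tropical monomial a ⊗ x^⊗i evaluates to a + i · x. Evaluating each term at x = 6:
  Term 0 contributes 4 + 0 · 6 = 4
  Term 1 contributes 1 + 1 · 6 = 7
  Term 2 contributes 10 + 2 · 6 = 22
  Term 3 contributes 10 + 3 · 6 = 28
  Term 4 contributes -1 + 4 · 6 = 23
p(6) = ⊕ of these = min[4, 7, 22, 28, 23] = 4.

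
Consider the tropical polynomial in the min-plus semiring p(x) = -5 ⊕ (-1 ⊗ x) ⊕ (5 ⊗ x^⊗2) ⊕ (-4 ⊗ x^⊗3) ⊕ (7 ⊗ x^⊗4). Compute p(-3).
p(-3) = -13

A tropical monomial a ⊗ x^⊗i evaluates to a + i · x. Evaluating each term at x = -3:
  Term 0 contributes -5 + 0 · -3 = -5
  Term 1 contributes -1 + 1 · -3 = -4
  Term 2 contributes 5 + 2 · -3 = -1
  Term 3 contributes -4 + 3 · -3 = -13
  Term 4 contributes 7 + 4 · -3 = -5
p(-3) = ⊕ of these = min[-5, -4, -1, -13, -5] = -13.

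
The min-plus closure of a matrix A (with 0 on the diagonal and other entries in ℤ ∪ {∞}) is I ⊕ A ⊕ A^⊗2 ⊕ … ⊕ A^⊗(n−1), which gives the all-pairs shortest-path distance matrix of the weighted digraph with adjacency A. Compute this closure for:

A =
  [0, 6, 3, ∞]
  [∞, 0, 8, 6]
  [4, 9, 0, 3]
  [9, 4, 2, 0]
Closure =
  [0, 6, 3, 6]
  [12, 0, 8, 6]
  [4, 7, 0, 3]
  [6, 4, 2, 0]

This is the Floyd-Warshall all-pairs shortest-path computation. For each intermediate vertex k = 0, 1, …, 3, update dist[i][j] ← min(dist[i][j], dist[i][k] + dist[k][j]). The final matrix gives, for each (i, j), the minimum total weight of any directed path from i to j (possibly empty when i = j).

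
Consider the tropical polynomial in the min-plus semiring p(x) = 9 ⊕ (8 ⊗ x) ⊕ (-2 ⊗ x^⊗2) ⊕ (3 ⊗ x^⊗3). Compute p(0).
p(0) = -2

A tropical monomial a ⊗ x^⊗i evaluates to a + i · x. Evaluating each term at x = 0:
  Term 0 contributes 9 + 0 · 0 = 9
  Term 1 contributes 8 + 1 · 0 = 8
  Term 2 contributes -2 + 2 · 0 = -2
  Term 3 contributes 3 + 3 · 0 = 3
p(0) = ⊕ of these = min[9, 8, -2, 3] = -2.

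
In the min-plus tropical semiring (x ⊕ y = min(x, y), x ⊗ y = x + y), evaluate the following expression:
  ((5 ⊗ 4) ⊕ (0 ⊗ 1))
((5 ⊗ 4) ⊕ (0 ⊗ 1)) = 1

Expand innermost to outermost. Recall ⊕ takes the minimum of its arguments and ⊗ takes their sum. Working out the expression ((5 ⊗ 4) ⊕ (0 ⊗ 1)) gives 1.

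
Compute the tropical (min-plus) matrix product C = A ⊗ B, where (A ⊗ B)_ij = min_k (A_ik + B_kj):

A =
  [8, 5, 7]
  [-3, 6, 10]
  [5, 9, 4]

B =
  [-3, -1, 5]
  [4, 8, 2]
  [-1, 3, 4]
A ⊗ B =
  [5, 7, 7]
  [-6, -4, 2]
  [2, 4, 8]

Apply the min-plus product entry-by-entry:
  C[0][0] = min over k of (A[0][0] + B[0][0] = 8 + -3 = 5, A[0][1] + B[1][0] = 5 + 4 = 9, A[0][2] + B[2][0] = 7 + -1 = 6) = 5 (attained at k = 0)
  C[0][1] = min over k of (A[0][0] + B[0][1] = 8 + -1 = 7, A[0][1] + B[1][1] = 5 + 8 = 13, A[0][2] + B[2][1] = 7 + 3 = 10) = 7 (attained at k = 0)
  C[0][2] = min over k of (A[0][0] + B[0][2] = 8 + 5 = 13, A[0][1] + B[1][2] = 5 + 2 = 7, A[0][2] + B[2][2] = 7 + 4 = 11) = 7 (attained at k = 1)
  C[1][0] = min over k of (A[1][0] + B[0][0] = -3 + -3 = -6, A[1][1] + B[1][0] = 6 + 4 = 10, A[1][2] + B[2][0] = 10 + -1 = 9) = -6 (attained at k = 0)
  C[1][1] = min over k of (A[1][0] + B[0][1] = -3 + -1 = -4, A[1][1] + B[1][1] = 6 + 8 = 14, A[1][2] + B[2][1] = 10 + 3 = 13) = -4 (attained at k = 0)
  C[1][2] = min over k of (A[1][0] + B[0][2] = -3 + 5 = 2, A[1][1] + B[1][2] = 6 + 2 = 8, A[1][2] + B[2][2] = 10 + 4 = 14) = 2 (attained at k = 0)
  C[2][0] = min over k of (A[2][0] + B[0][0] = 5 + -3 = 2, A[2][1] + B[1][0] = 9 + 4 = 13, A[2][2] + B[2][0] = 4 + -1 = 3) = 2 (attained at k = 0)
  C[2][1] = min over k of (A[2][0] + B[0][1] = 5 + -1 = 4, A[2][1] + B[1][1] = 9 + 8 = 17, A[2][2] + B[2][1] = 4 + 3 = 7) = 4 (attained at k = 0)
  C[2][2] = min over k of (A[2][0] + B[0][2] = 5 + 5 = 10, A[2][1] + B[1][2] = 9 + 2 = 11, A[2][2] + B[2][2] = 4 + 4 = 8) = 8 (attained at k = 2)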